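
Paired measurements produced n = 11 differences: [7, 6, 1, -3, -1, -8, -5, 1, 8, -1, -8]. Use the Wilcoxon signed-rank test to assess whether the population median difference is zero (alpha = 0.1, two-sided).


Step 1: Drop any zero differences (none here) and take |d_i|.
|d| = [7, 6, 1, 3, 1, 8, 5, 1, 8, 1, 8]
Step 2: Midrank |d_i| (ties get averaged ranks).
ranks: |7|->8, |6|->7, |1|->2.5, |3|->5, |1|->2.5, |8|->10, |5|->6, |1|->2.5, |8|->10, |1|->2.5, |8|->10
Step 3: Attach original signs; sum ranks with positive sign and with negative sign.
W+ = 8 + 7 + 2.5 + 2.5 + 10 = 30
W- = 5 + 2.5 + 10 + 6 + 2.5 + 10 = 36
(Check: W+ + W- = 66 should equal n(n+1)/2 = 66.)
Step 4: Test statistic W = min(W+, W-) = 30.
Step 5: Ties in |d|, so use the tie-corrected normal approximation.
        E[W] = n(n+1)/4 = 11*12/4 = 33.
        Tie groups: |d|=1 (t=4), |d|=8 (t=3); sum(t^3 - t) = 84.
        Var[W] = n(n+1)(2n+1)/24 - sum(t^3-t)/48 = 3036/24 - 84/48 = 124.75.
        z = (W - E[W]) / sqrt(Var[W]) = (30 - 33) / 11.1692 = -0.2686.
        Two-sided p = 2*Phi(z) = 0.788240.
Step 6: alpha = 0.1. fail to reject H0.

W+ = 30, W- = 36, W = min = 30, p = 0.788240, fail to reject H0.


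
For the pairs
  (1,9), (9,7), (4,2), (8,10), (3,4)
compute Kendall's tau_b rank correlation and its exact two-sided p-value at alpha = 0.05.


Step 1: Enumerate the 10 unordered pairs (i,j) with i<j and classify each by sign(x_j-x_i) * sign(y_j-y_i).
  (1,2):dx=+8,dy=-2->D; (1,3):dx=+3,dy=-7->D; (1,4):dx=+7,dy=+1->C; (1,5):dx=+2,dy=-5->D
  (2,3):dx=-5,dy=-5->C; (2,4):dx=-1,dy=+3->D; (2,5):dx=-6,dy=-3->C; (3,4):dx=+4,dy=+8->C
  (3,5):dx=-1,dy=+2->D; (4,5):dx=-5,dy=-6->C
Step 2: C = 5, D = 5, total pairs = 10.
Step 3: tau = (C - D)/(n(n-1)/2) = (5 - 5)/10 = 0.000000.
Step 4: Exact two-sided p-value (enumerate n! = 120 permutations of y under H0): p = 1.000000.
Step 5: alpha = 0.05. fail to reject H0.

tau_b = 0.0000 (C=5, D=5), p = 1.000000, fail to reject H0.


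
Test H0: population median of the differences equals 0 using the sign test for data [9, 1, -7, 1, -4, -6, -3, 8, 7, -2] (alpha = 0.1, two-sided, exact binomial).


Step 1: Discard zero differences. Original n = 10; n_eff = number of nonzero differences = 10.
Nonzero differences (with sign): +9, +1, -7, +1, -4, -6, -3, +8, +7, -2
Step 2: Count signs: positive = 5, negative = 5.
Step 3: Under H0: P(positive) = 0.5, so the number of positives S ~ Bin(10, 0.5).
Step 4: Two-sided exact p-value = sum of Bin(10,0.5) probabilities at or below the observed probability = 1.000000.
Step 5: alpha = 0.1. fail to reject H0.

n_eff = 10, pos = 5, neg = 5, p = 1.000000, fail to reject H0.


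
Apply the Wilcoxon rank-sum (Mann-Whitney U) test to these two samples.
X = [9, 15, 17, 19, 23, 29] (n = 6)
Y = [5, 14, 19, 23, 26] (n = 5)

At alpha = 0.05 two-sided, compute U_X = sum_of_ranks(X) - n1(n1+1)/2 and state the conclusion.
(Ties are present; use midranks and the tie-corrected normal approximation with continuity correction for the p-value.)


Step 1: Combine and sort all 11 observations; assign midranks.
sorted (value, group): (5,Y), (9,X), (14,Y), (15,X), (17,X), (19,X), (19,Y), (23,X), (23,Y), (26,Y), (29,X)
ranks: 5->1, 9->2, 14->3, 15->4, 17->5, 19->6.5, 19->6.5, 23->8.5, 23->8.5, 26->10, 29->11
Step 2: Rank sum for X: R1 = 2 + 4 + 5 + 6.5 + 8.5 + 11 = 37.
Step 3: U_X = R1 - n1(n1+1)/2 = 37 - 6*7/2 = 37 - 21 = 16.
       U_Y = n1*n2 - U_X = 30 - 16 = 14.
Step 4: Ties are present, so use the tie-corrected normal approximation (with continuity correction) for the p-value.
Step 5: p-value = 0.926933; compare to alpha = 0.05. fail to reject H0.

U_X = 16, p = 0.926933, fail to reject H0 at alpha = 0.05.


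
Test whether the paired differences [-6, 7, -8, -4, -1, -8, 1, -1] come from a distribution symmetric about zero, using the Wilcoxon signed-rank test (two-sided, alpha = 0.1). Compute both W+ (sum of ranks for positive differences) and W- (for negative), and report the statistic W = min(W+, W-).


Step 1: Drop any zero differences (none here) and take |d_i|.
|d| = [6, 7, 8, 4, 1, 8, 1, 1]
Step 2: Midrank |d_i| (ties get averaged ranks).
ranks: |6|->5, |7|->6, |8|->7.5, |4|->4, |1|->2, |8|->7.5, |1|->2, |1|->2
Step 3: Attach original signs; sum ranks with positive sign and with negative sign.
W+ = 6 + 2 = 8
W- = 5 + 7.5 + 4 + 2 + 7.5 + 2 = 28
(Check: W+ + W- = 36 should equal n(n+1)/2 = 36.)
Step 4: Test statistic W = min(W+, W-) = 8.
Step 5: Ties in |d|, so use the tie-corrected normal approximation.
        E[W] = n(n+1)/4 = 8*9/4 = 18.
        Tie groups: |d|=1 (t=3), |d|=8 (t=2); sum(t^3 - t) = 30.
        Var[W] = n(n+1)(2n+1)/24 - sum(t^3-t)/48 = 1224/24 - 30/48 = 50.375.
        z = (W - E[W]) / sqrt(Var[W]) = (8 - 18) / 7.0975 = -1.4089.
        Two-sided p = 2*Phi(z) = 0.158853.
Step 6: alpha = 0.1. fail to reject H0.

W+ = 8, W- = 28, W = min = 8, p = 0.158853, fail to reject H0.


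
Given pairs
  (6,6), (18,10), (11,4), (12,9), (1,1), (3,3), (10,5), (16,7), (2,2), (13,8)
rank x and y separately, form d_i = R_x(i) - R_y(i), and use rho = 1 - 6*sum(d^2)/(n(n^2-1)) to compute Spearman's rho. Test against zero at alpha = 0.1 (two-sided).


Step 1: Rank x and y separately (midranks; no ties here).
rank(x): 6->4, 18->10, 11->6, 12->7, 1->1, 3->3, 10->5, 16->9, 2->2, 13->8
rank(y): 6->6, 10->10, 4->4, 9->9, 1->1, 3->3, 5->5, 7->7, 2->2, 8->8
Step 2: d_i = R_x(i) - R_y(i); compute d_i^2.
  (4-6)^2=4, (10-10)^2=0, (6-4)^2=4, (7-9)^2=4, (1-1)^2=0, (3-3)^2=0, (5-5)^2=0, (9-7)^2=4, (2-2)^2=0, (8-8)^2=0
sum(d^2) = 16.
Step 3: rho = 1 - 6*16 / (10*(10^2 - 1)) = 1 - 96/990 = 0.903030.
Step 4: Under H0, t = rho * sqrt((n-2)/(1-rho^2)) = 5.9457 ~ t(8).
Step 5: Two-sided p-value from the t-distribution with 8 df = 0.000344.
Step 6: alpha = 0.1. reject H0.

rho = 0.9030, p = 0.000344, reject H0 at alpha = 0.1.


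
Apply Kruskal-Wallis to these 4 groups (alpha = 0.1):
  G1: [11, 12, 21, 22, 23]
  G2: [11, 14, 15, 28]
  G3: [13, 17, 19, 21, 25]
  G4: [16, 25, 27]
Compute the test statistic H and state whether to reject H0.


Step 1: Combine all N = 17 observations and assign midranks.
sorted (value, group, rank): (11,G1,1.5), (11,G2,1.5), (12,G1,3), (13,G3,4), (14,G2,5), (15,G2,6), (16,G4,7), (17,G3,8), (19,G3,9), (21,G1,10.5), (21,G3,10.5), (22,G1,12), (23,G1,13), (25,G3,14.5), (25,G4,14.5), (27,G4,16), (28,G2,17)
Step 2: Sum ranks within each group.
R_1 = 40 (n_1 = 5)
R_2 = 29.5 (n_2 = 4)
R_3 = 46 (n_3 = 5)
R_4 = 37.5 (n_4 = 3)
Step 3: H = 12/(N(N+1)) * sum(R_i^2/n_i) - 3(N+1)
     = 12/(17*18) * (40^2/5 + 29.5^2/4 + 46^2/5 + 37.5^2/3) - 3*18
     = 0.039216 * 1429.51 - 54
     = 2.059314.
Step 4: Ties present; correction factor C = 1 - 18/(17^3 - 17) = 0.996324. Corrected H = 2.059314 / 0.996324 = 2.066913.
Step 5: Under H0, H ~ chi^2(3); p-value = 0.558636.
Step 6: alpha = 0.1. fail to reject H0.

H = 2.0669, df = 3, p = 0.558636, fail to reject H0.


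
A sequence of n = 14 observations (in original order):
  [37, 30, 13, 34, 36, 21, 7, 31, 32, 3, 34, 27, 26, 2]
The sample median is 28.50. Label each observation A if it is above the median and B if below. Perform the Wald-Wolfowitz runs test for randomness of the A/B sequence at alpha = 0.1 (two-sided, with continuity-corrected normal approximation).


Step 1: Compute median = 28.50; label A = above, B = below.
Labels in order: AABAABBAABABBB  (n_A = 7, n_B = 7)
Step 2: Count runs R = 8.
Step 3: Under H0 (random ordering), E[R] = 2*n_A*n_B/(n_A+n_B) + 1 = 2*7*7/14 + 1 = 8.0000.
        Var[R] = 2*n_A*n_B*(2*n_A*n_B - n_A - n_B) / ((n_A+n_B)^2 * (n_A+n_B-1)) = 8232/2548 = 3.2308.
        SD[R] = 1.7974.
Step 4: R = E[R], so z = 0 with no continuity correction.
Step 5: Two-sided p-value via normal approximation = 2*(1 - Phi(|z|)) = 1.000000.
Step 6: alpha = 0.1. fail to reject H0.

R = 8, z = 0.0000, p = 1.000000, fail to reject H0.


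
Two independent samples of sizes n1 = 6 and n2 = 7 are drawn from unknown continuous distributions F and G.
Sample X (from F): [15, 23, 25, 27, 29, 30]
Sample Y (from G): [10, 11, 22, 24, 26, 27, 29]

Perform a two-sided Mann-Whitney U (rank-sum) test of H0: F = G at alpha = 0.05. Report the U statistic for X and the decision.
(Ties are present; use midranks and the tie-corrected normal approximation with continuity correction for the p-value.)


Step 1: Combine and sort all 13 observations; assign midranks.
sorted (value, group): (10,Y), (11,Y), (15,X), (22,Y), (23,X), (24,Y), (25,X), (26,Y), (27,X), (27,Y), (29,X), (29,Y), (30,X)
ranks: 10->1, 11->2, 15->3, 22->4, 23->5, 24->6, 25->7, 26->8, 27->9.5, 27->9.5, 29->11.5, 29->11.5, 30->13
Step 2: Rank sum for X: R1 = 3 + 5 + 7 + 9.5 + 11.5 + 13 = 49.
Step 3: U_X = R1 - n1(n1+1)/2 = 49 - 6*7/2 = 49 - 21 = 28.
       U_Y = n1*n2 - U_X = 42 - 28 = 14.
Step 4: Ties are present, so use the tie-corrected normal approximation (with continuity correction) for the p-value.
Step 5: p-value = 0.351785; compare to alpha = 0.05. fail to reject H0.

U_X = 28, p = 0.351785, fail to reject H0 at alpha = 0.05.


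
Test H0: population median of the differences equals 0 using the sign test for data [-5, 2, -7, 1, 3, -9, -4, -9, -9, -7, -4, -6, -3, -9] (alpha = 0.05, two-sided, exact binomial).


Step 1: Discard zero differences. Original n = 14; n_eff = number of nonzero differences = 14.
Nonzero differences (with sign): -5, +2, -7, +1, +3, -9, -4, -9, -9, -7, -4, -6, -3, -9
Step 2: Count signs: positive = 3, negative = 11.
Step 3: Under H0: P(positive) = 0.5, so the number of positives S ~ Bin(14, 0.5).
Step 4: Two-sided exact p-value = sum of Bin(14,0.5) probabilities at or below the observed probability = 0.057373.
Step 5: alpha = 0.05. fail to reject H0.

n_eff = 14, pos = 3, neg = 11, p = 0.057373, fail to reject H0.


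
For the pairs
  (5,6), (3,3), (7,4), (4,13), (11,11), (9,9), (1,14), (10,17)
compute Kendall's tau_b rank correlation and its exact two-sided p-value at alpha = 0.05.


Step 1: Enumerate the 28 unordered pairs (i,j) with i<j and classify each by sign(x_j-x_i) * sign(y_j-y_i).
  (1,2):dx=-2,dy=-3->C; (1,3):dx=+2,dy=-2->D; (1,4):dx=-1,dy=+7->D; (1,5):dx=+6,dy=+5->C
  (1,6):dx=+4,dy=+3->C; (1,7):dx=-4,dy=+8->D; (1,8):dx=+5,dy=+11->C; (2,3):dx=+4,dy=+1->C
  (2,4):dx=+1,dy=+10->C; (2,5):dx=+8,dy=+8->C; (2,6):dx=+6,dy=+6->C; (2,7):dx=-2,dy=+11->D
  (2,8):dx=+7,dy=+14->C; (3,4):dx=-3,dy=+9->D; (3,5):dx=+4,dy=+7->C; (3,6):dx=+2,dy=+5->C
  (3,7):dx=-6,dy=+10->D; (3,8):dx=+3,dy=+13->C; (4,5):dx=+7,dy=-2->D; (4,6):dx=+5,dy=-4->D
  (4,7):dx=-3,dy=+1->D; (4,8):dx=+6,dy=+4->C; (5,6):dx=-2,dy=-2->C; (5,7):dx=-10,dy=+3->D
  (5,8):dx=-1,dy=+6->D; (6,7):dx=-8,dy=+5->D; (6,8):dx=+1,dy=+8->C; (7,8):dx=+9,dy=+3->C
Step 2: C = 16, D = 12, total pairs = 28.
Step 3: tau = (C - D)/(n(n-1)/2) = (16 - 12)/28 = 0.142857.
Step 4: Exact two-sided p-value (enumerate n! = 40320 permutations of y under H0): p = 0.719544.
Step 5: alpha = 0.05. fail to reject H0.

tau_b = 0.1429 (C=16, D=12), p = 0.719544, fail to reject H0.


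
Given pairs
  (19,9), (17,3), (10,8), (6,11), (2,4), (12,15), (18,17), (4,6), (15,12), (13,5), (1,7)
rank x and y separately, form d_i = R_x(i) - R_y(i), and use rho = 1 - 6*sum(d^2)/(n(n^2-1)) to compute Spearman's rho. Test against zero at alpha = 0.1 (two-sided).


Step 1: Rank x and y separately (midranks; no ties here).
rank(x): 19->11, 17->9, 10->5, 6->4, 2->2, 12->6, 18->10, 4->3, 15->8, 13->7, 1->1
rank(y): 9->7, 3->1, 8->6, 11->8, 4->2, 15->10, 17->11, 6->4, 12->9, 5->3, 7->5
Step 2: d_i = R_x(i) - R_y(i); compute d_i^2.
  (11-7)^2=16, (9-1)^2=64, (5-6)^2=1, (4-8)^2=16, (2-2)^2=0, (6-10)^2=16, (10-11)^2=1, (3-4)^2=1, (8-9)^2=1, (7-3)^2=16, (1-5)^2=16
sum(d^2) = 148.
Step 3: rho = 1 - 6*148 / (11*(11^2 - 1)) = 1 - 888/1320 = 0.327273.
Step 4: Under H0, t = rho * sqrt((n-2)/(1-rho^2)) = 1.0390 ~ t(9).
Step 5: Two-sided p-value from the t-distribution with 9 df = 0.325895.
Step 6: alpha = 0.1. fail to reject H0.

rho = 0.3273, p = 0.325895, fail to reject H0 at alpha = 0.1.


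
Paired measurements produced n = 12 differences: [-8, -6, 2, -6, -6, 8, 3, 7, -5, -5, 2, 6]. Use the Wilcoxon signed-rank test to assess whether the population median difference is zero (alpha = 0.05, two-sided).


Step 1: Drop any zero differences (none here) and take |d_i|.
|d| = [8, 6, 2, 6, 6, 8, 3, 7, 5, 5, 2, 6]
Step 2: Midrank |d_i| (ties get averaged ranks).
ranks: |8|->11.5, |6|->7.5, |2|->1.5, |6|->7.5, |6|->7.5, |8|->11.5, |3|->3, |7|->10, |5|->4.5, |5|->4.5, |2|->1.5, |6|->7.5
Step 3: Attach original signs; sum ranks with positive sign and with negative sign.
W+ = 1.5 + 11.5 + 3 + 10 + 1.5 + 7.5 = 35
W- = 11.5 + 7.5 + 7.5 + 7.5 + 4.5 + 4.5 = 43
(Check: W+ + W- = 78 should equal n(n+1)/2 = 78.)
Step 4: Test statistic W = min(W+, W-) = 35.
Step 5: Ties in |d|, so use the tie-corrected normal approximation.
        E[W] = n(n+1)/4 = 12*13/4 = 39.
        Tie groups: |d|=2 (t=2), |d|=5 (t=2), |d|=6 (t=4), |d|=8 (t=2); sum(t^3 - t) = 78.
        Var[W] = n(n+1)(2n+1)/24 - sum(t^3-t)/48 = 3900/24 - 78/48 = 160.875.
        z = (W - E[W]) / sqrt(Var[W]) = (35 - 39) / 12.6837 = -0.3154.
        Two-sided p = 2*Phi(z) = 0.752483.
Step 6: alpha = 0.05. fail to reject H0.

W+ = 35, W- = 43, W = min = 35, p = 0.752483, fail to reject H0.


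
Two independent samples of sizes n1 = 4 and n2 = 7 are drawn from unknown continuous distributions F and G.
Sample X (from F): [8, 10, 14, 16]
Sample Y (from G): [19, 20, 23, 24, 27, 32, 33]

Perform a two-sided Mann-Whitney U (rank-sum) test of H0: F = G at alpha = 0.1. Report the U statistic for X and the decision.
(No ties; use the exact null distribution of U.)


Step 1: Combine and sort all 11 observations; assign midranks.
sorted (value, group): (8,X), (10,X), (14,X), (16,X), (19,Y), (20,Y), (23,Y), (24,Y), (27,Y), (32,Y), (33,Y)
ranks: 8->1, 10->2, 14->3, 16->4, 19->5, 20->6, 23->7, 24->8, 27->9, 32->10, 33->11
Step 2: Rank sum for X: R1 = 1 + 2 + 3 + 4 = 10.
Step 3: U_X = R1 - n1(n1+1)/2 = 10 - 4*5/2 = 10 - 10 = 0.
       U_Y = n1*n2 - U_X = 28 - 0 = 28.
Step 4: No ties, so the exact null distribution of U (based on enumerating the C(11,4) = 330 equally likely rank assignments) gives the two-sided p-value.
Step 5: p-value = 0.006061; compare to alpha = 0.1. reject H0.

U_X = 0, p = 0.006061, reject H0 at alpha = 0.1.


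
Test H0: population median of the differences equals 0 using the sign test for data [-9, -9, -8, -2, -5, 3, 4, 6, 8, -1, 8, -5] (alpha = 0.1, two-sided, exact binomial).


Step 1: Discard zero differences. Original n = 12; n_eff = number of nonzero differences = 12.
Nonzero differences (with sign): -9, -9, -8, -2, -5, +3, +4, +6, +8, -1, +8, -5
Step 2: Count signs: positive = 5, negative = 7.
Step 3: Under H0: P(positive) = 0.5, so the number of positives S ~ Bin(12, 0.5).
Step 4: Two-sided exact p-value = sum of Bin(12,0.5) probabilities at or below the observed probability = 0.774414.
Step 5: alpha = 0.1. fail to reject H0.

n_eff = 12, pos = 5, neg = 7, p = 0.774414, fail to reject H0.


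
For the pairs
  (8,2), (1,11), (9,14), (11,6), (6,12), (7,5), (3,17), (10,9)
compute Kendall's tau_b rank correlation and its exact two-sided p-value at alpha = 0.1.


Step 1: Enumerate the 28 unordered pairs (i,j) with i<j and classify each by sign(x_j-x_i) * sign(y_j-y_i).
  (1,2):dx=-7,dy=+9->D; (1,3):dx=+1,dy=+12->C; (1,4):dx=+3,dy=+4->C; (1,5):dx=-2,dy=+10->D
  (1,6):dx=-1,dy=+3->D; (1,7):dx=-5,dy=+15->D; (1,8):dx=+2,dy=+7->C; (2,3):dx=+8,dy=+3->C
  (2,4):dx=+10,dy=-5->D; (2,5):dx=+5,dy=+1->C; (2,6):dx=+6,dy=-6->D; (2,7):dx=+2,dy=+6->C
  (2,8):dx=+9,dy=-2->D; (3,4):dx=+2,dy=-8->D; (3,5):dx=-3,dy=-2->C; (3,6):dx=-2,dy=-9->C
  (3,7):dx=-6,dy=+3->D; (3,8):dx=+1,dy=-5->D; (4,5):dx=-5,dy=+6->D; (4,6):dx=-4,dy=-1->C
  (4,7):dx=-8,dy=+11->D; (4,8):dx=-1,dy=+3->D; (5,6):dx=+1,dy=-7->D; (5,7):dx=-3,dy=+5->D
  (5,8):dx=+4,dy=-3->D; (6,7):dx=-4,dy=+12->D; (6,8):dx=+3,dy=+4->C; (7,8):dx=+7,dy=-8->D
Step 2: C = 10, D = 18, total pairs = 28.
Step 3: tau = (C - D)/(n(n-1)/2) = (10 - 18)/28 = -0.285714.
Step 4: Exact two-sided p-value (enumerate n! = 40320 permutations of y under H0): p = 0.398760.
Step 5: alpha = 0.1. fail to reject H0.

tau_b = -0.2857 (C=10, D=18), p = 0.398760, fail to reject H0.


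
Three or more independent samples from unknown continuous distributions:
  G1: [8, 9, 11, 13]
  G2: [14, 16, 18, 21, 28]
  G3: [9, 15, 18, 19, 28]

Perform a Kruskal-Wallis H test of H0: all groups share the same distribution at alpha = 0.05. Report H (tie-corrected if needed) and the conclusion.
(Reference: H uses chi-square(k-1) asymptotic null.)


Step 1: Combine all N = 14 observations and assign midranks.
sorted (value, group, rank): (8,G1,1), (9,G1,2.5), (9,G3,2.5), (11,G1,4), (13,G1,5), (14,G2,6), (15,G3,7), (16,G2,8), (18,G2,9.5), (18,G3,9.5), (19,G3,11), (21,G2,12), (28,G2,13.5), (28,G3,13.5)
Step 2: Sum ranks within each group.
R_1 = 12.5 (n_1 = 4)
R_2 = 49 (n_2 = 5)
R_3 = 43.5 (n_3 = 5)
Step 3: H = 12/(N(N+1)) * sum(R_i^2/n_i) - 3(N+1)
     = 12/(14*15) * (12.5^2/4 + 49^2/5 + 43.5^2/5) - 3*15
     = 0.057143 * 897.712 - 45
     = 6.297857.
Step 4: Ties present; correction factor C = 1 - 18/(14^3 - 14) = 0.993407. Corrected H = 6.297857 / 0.993407 = 6.339657.
Step 5: Under H0, H ~ chi^2(2); p-value = 0.042011.
Step 6: alpha = 0.05. reject H0.

H = 6.3397, df = 2, p = 0.042011, reject H0.


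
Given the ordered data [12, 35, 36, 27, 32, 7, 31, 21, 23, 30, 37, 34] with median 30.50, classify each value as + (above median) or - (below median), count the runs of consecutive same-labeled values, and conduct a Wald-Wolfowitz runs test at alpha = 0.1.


Step 1: Compute median = 30.50; label A = above, B = below.
Labels in order: BAABABABBBAA  (n_A = 6, n_B = 6)
Step 2: Count runs R = 8.
Step 3: Under H0 (random ordering), E[R] = 2*n_A*n_B/(n_A+n_B) + 1 = 2*6*6/12 + 1 = 7.0000.
        Var[R] = 2*n_A*n_B*(2*n_A*n_B - n_A - n_B) / ((n_A+n_B)^2 * (n_A+n_B-1)) = 4320/1584 = 2.7273.
        SD[R] = 1.6514.
Step 4: Continuity-corrected z = (R - 0.5 - E[R]) / SD[R] = (8 - 0.5 - 7.0000) / 1.6514 = 0.3028.
Step 5: Two-sided p-value via normal approximation = 2*(1 - Phi(|z|)) = 0.762069.
Step 6: alpha = 0.1. fail to reject H0.

R = 8, z = 0.3028, p = 0.762069, fail to reject H0.


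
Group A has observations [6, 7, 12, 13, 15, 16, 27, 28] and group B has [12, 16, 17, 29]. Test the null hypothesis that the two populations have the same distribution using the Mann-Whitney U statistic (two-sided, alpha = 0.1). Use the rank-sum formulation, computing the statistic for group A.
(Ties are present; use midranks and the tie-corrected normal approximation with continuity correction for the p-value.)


Step 1: Combine and sort all 12 observations; assign midranks.
sorted (value, group): (6,X), (7,X), (12,X), (12,Y), (13,X), (15,X), (16,X), (16,Y), (17,Y), (27,X), (28,X), (29,Y)
ranks: 6->1, 7->2, 12->3.5, 12->3.5, 13->5, 15->6, 16->7.5, 16->7.5, 17->9, 27->10, 28->11, 29->12
Step 2: Rank sum for X: R1 = 1 + 2 + 3.5 + 5 + 6 + 7.5 + 10 + 11 = 46.
Step 3: U_X = R1 - n1(n1+1)/2 = 46 - 8*9/2 = 46 - 36 = 10.
       U_Y = n1*n2 - U_X = 32 - 10 = 22.
Step 4: Ties are present, so use the tie-corrected normal approximation (with continuity correction) for the p-value.
Step 5: p-value = 0.348547; compare to alpha = 0.1. fail to reject H0.

U_X = 10, p = 0.348547, fail to reject H0 at alpha = 0.1.


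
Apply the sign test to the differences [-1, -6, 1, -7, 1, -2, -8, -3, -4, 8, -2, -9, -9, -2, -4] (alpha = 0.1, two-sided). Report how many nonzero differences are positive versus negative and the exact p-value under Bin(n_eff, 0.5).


Step 1: Discard zero differences. Original n = 15; n_eff = number of nonzero differences = 15.
Nonzero differences (with sign): -1, -6, +1, -7, +1, -2, -8, -3, -4, +8, -2, -9, -9, -2, -4
Step 2: Count signs: positive = 3, negative = 12.
Step 3: Under H0: P(positive) = 0.5, so the number of positives S ~ Bin(15, 0.5).
Step 4: Two-sided exact p-value = sum of Bin(15,0.5) probabilities at or below the observed probability = 0.035156.
Step 5: alpha = 0.1. reject H0.

n_eff = 15, pos = 3, neg = 12, p = 0.035156, reject H0.


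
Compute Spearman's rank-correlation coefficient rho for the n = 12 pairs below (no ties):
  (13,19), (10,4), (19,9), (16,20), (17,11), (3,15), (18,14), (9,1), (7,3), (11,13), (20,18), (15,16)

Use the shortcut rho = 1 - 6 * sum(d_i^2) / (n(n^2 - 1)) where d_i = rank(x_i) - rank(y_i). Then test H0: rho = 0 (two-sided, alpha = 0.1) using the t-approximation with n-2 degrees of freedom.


Step 1: Rank x and y separately (midranks; no ties here).
rank(x): 13->6, 10->4, 19->11, 16->8, 17->9, 3->1, 18->10, 9->3, 7->2, 11->5, 20->12, 15->7
rank(y): 19->11, 4->3, 9->4, 20->12, 11->5, 15->8, 14->7, 1->1, 3->2, 13->6, 18->10, 16->9
Step 2: d_i = R_x(i) - R_y(i); compute d_i^2.
  (6-11)^2=25, (4-3)^2=1, (11-4)^2=49, (8-12)^2=16, (9-5)^2=16, (1-8)^2=49, (10-7)^2=9, (3-1)^2=4, (2-2)^2=0, (5-6)^2=1, (12-10)^2=4, (7-9)^2=4
sum(d^2) = 178.
Step 3: rho = 1 - 6*178 / (12*(12^2 - 1)) = 1 - 1068/1716 = 0.377622.
Step 4: Under H0, t = rho * sqrt((n-2)/(1-rho^2)) = 1.2896 ~ t(10).
Step 5: Two-sided p-value from the t-distribution with 10 df = 0.226206.
Step 6: alpha = 0.1. fail to reject H0.

rho = 0.3776, p = 0.226206, fail to reject H0 at alpha = 0.1.


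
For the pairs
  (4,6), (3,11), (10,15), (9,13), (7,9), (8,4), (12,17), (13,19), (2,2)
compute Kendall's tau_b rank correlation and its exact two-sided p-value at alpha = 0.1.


Step 1: Enumerate the 36 unordered pairs (i,j) with i<j and classify each by sign(x_j-x_i) * sign(y_j-y_i).
  (1,2):dx=-1,dy=+5->D; (1,3):dx=+6,dy=+9->C; (1,4):dx=+5,dy=+7->C; (1,5):dx=+3,dy=+3->C
  (1,6):dx=+4,dy=-2->D; (1,7):dx=+8,dy=+11->C; (1,8):dx=+9,dy=+13->C; (1,9):dx=-2,dy=-4->C
  (2,3):dx=+7,dy=+4->C; (2,4):dx=+6,dy=+2->C; (2,5):dx=+4,dy=-2->D; (2,6):dx=+5,dy=-7->D
  (2,7):dx=+9,dy=+6->C; (2,8):dx=+10,dy=+8->C; (2,9):dx=-1,dy=-9->C; (3,4):dx=-1,dy=-2->C
  (3,5):dx=-3,dy=-6->C; (3,6):dx=-2,dy=-11->C; (3,7):dx=+2,dy=+2->C; (3,8):dx=+3,dy=+4->C
  (3,9):dx=-8,dy=-13->C; (4,5):dx=-2,dy=-4->C; (4,6):dx=-1,dy=-9->C; (4,7):dx=+3,dy=+4->C
  (4,8):dx=+4,dy=+6->C; (4,9):dx=-7,dy=-11->C; (5,6):dx=+1,dy=-5->D; (5,7):dx=+5,dy=+8->C
  (5,8):dx=+6,dy=+10->C; (5,9):dx=-5,dy=-7->C; (6,7):dx=+4,dy=+13->C; (6,8):dx=+5,dy=+15->C
  (6,9):dx=-6,dy=-2->C; (7,8):dx=+1,dy=+2->C; (7,9):dx=-10,dy=-15->C; (8,9):dx=-11,dy=-17->C
Step 2: C = 31, D = 5, total pairs = 36.
Step 3: tau = (C - D)/(n(n-1)/2) = (31 - 5)/36 = 0.722222.
Step 4: Exact two-sided p-value (enumerate n! = 362880 permutations of y under H0): p = 0.005886.
Step 5: alpha = 0.1. reject H0.

tau_b = 0.7222 (C=31, D=5), p = 0.005886, reject H0.


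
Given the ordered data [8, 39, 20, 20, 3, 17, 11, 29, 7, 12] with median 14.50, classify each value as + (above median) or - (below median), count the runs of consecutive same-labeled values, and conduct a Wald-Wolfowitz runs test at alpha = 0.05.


Step 1: Compute median = 14.50; label A = above, B = below.
Labels in order: BAAABABABB  (n_A = 5, n_B = 5)
Step 2: Count runs R = 7.
Step 3: Under H0 (random ordering), E[R] = 2*n_A*n_B/(n_A+n_B) + 1 = 2*5*5/10 + 1 = 6.0000.
        Var[R] = 2*n_A*n_B*(2*n_A*n_B - n_A - n_B) / ((n_A+n_B)^2 * (n_A+n_B-1)) = 2000/900 = 2.2222.
        SD[R] = 1.4907.
Step 4: Continuity-corrected z = (R - 0.5 - E[R]) / SD[R] = (7 - 0.5 - 6.0000) / 1.4907 = 0.3354.
Step 5: Two-sided p-value via normal approximation = 2*(1 - Phi(|z|)) = 0.737316.
Step 6: alpha = 0.05. fail to reject H0.

R = 7, z = 0.3354, p = 0.737316, fail to reject H0.


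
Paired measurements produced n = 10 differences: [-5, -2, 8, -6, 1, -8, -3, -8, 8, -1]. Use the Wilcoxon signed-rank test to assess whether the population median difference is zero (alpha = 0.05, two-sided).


Step 1: Drop any zero differences (none here) and take |d_i|.
|d| = [5, 2, 8, 6, 1, 8, 3, 8, 8, 1]
Step 2: Midrank |d_i| (ties get averaged ranks).
ranks: |5|->5, |2|->3, |8|->8.5, |6|->6, |1|->1.5, |8|->8.5, |3|->4, |8|->8.5, |8|->8.5, |1|->1.5
Step 3: Attach original signs; sum ranks with positive sign and with negative sign.
W+ = 8.5 + 1.5 + 8.5 = 18.5
W- = 5 + 3 + 6 + 8.5 + 4 + 8.5 + 1.5 = 36.5
(Check: W+ + W- = 55 should equal n(n+1)/2 = 55.)
Step 4: Test statistic W = min(W+, W-) = 18.5.
Step 5: Ties in |d|, so use the tie-corrected normal approximation.
        E[W] = n(n+1)/4 = 10*11/4 = 27.5.
        Tie groups: |d|=1 (t=2), |d|=8 (t=4); sum(t^3 - t) = 66.
        Var[W] = n(n+1)(2n+1)/24 - sum(t^3-t)/48 = 2310/24 - 66/48 = 94.875.
        z = (W - E[W]) / sqrt(Var[W]) = (18.5 - 27.5) / 9.7404 = -0.9240.
        Two-sided p = 2*Phi(z) = 0.355492.
Step 6: alpha = 0.05. fail to reject H0.

W+ = 18.5, W- = 36.5, W = min = 18.5, p = 0.355492, fail to reject H0.


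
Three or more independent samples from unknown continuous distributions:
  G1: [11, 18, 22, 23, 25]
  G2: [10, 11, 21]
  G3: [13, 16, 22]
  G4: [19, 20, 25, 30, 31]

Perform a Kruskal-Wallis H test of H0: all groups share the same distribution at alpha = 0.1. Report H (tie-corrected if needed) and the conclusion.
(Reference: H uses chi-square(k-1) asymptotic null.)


Step 1: Combine all N = 16 observations and assign midranks.
sorted (value, group, rank): (10,G2,1), (11,G1,2.5), (11,G2,2.5), (13,G3,4), (16,G3,5), (18,G1,6), (19,G4,7), (20,G4,8), (21,G2,9), (22,G1,10.5), (22,G3,10.5), (23,G1,12), (25,G1,13.5), (25,G4,13.5), (30,G4,15), (31,G4,16)
Step 2: Sum ranks within each group.
R_1 = 44.5 (n_1 = 5)
R_2 = 12.5 (n_2 = 3)
R_3 = 19.5 (n_3 = 3)
R_4 = 59.5 (n_4 = 5)
Step 3: H = 12/(N(N+1)) * sum(R_i^2/n_i) - 3(N+1)
     = 12/(16*17) * (44.5^2/5 + 12.5^2/3 + 19.5^2/3 + 59.5^2/5) - 3*17
     = 0.044118 * 1282.93 - 51
     = 5.600000.
Step 4: Ties present; correction factor C = 1 - 18/(16^3 - 16) = 0.995588. Corrected H = 5.600000 / 0.995588 = 5.624815.
Step 5: Under H0, H ~ chi^2(3); p-value = 0.131361.
Step 6: alpha = 0.1. fail to reject H0.

H = 5.6248, df = 3, p = 0.131361, fail to reject H0.


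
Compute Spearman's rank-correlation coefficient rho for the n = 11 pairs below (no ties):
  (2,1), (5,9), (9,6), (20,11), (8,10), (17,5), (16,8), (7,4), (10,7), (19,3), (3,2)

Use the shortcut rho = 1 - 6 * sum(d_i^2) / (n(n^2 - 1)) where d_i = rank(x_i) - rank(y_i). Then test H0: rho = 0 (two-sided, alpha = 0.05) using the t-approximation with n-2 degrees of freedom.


Step 1: Rank x and y separately (midranks; no ties here).
rank(x): 2->1, 5->3, 9->6, 20->11, 8->5, 17->9, 16->8, 7->4, 10->7, 19->10, 3->2
rank(y): 1->1, 9->9, 6->6, 11->11, 10->10, 5->5, 8->8, 4->4, 7->7, 3->3, 2->2
Step 2: d_i = R_x(i) - R_y(i); compute d_i^2.
  (1-1)^2=0, (3-9)^2=36, (6-6)^2=0, (11-11)^2=0, (5-10)^2=25, (9-5)^2=16, (8-8)^2=0, (4-4)^2=0, (7-7)^2=0, (10-3)^2=49, (2-2)^2=0
sum(d^2) = 126.
Step 3: rho = 1 - 6*126 / (11*(11^2 - 1)) = 1 - 756/1320 = 0.427273.
Step 4: Under H0, t = rho * sqrt((n-2)/(1-rho^2)) = 1.4177 ~ t(9).
Step 5: Two-sided p-value from the t-distribution with 9 df = 0.189944.
Step 6: alpha = 0.05. fail to reject H0.

rho = 0.4273, p = 0.189944, fail to reject H0 at alpha = 0.05.


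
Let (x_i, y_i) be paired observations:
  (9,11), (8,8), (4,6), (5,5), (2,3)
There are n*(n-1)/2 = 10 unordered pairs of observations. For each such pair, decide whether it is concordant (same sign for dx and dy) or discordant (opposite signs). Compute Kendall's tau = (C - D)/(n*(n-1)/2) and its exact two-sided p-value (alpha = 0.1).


Step 1: Enumerate the 10 unordered pairs (i,j) with i<j and classify each by sign(x_j-x_i) * sign(y_j-y_i).
  (1,2):dx=-1,dy=-3->C; (1,3):dx=-5,dy=-5->C; (1,4):dx=-4,dy=-6->C; (1,5):dx=-7,dy=-8->C
  (2,3):dx=-4,dy=-2->C; (2,4):dx=-3,dy=-3->C; (2,5):dx=-6,dy=-5->C; (3,4):dx=+1,dy=-1->D
  (3,5):dx=-2,dy=-3->C; (4,5):dx=-3,dy=-2->C
Step 2: C = 9, D = 1, total pairs = 10.
Step 3: tau = (C - D)/(n(n-1)/2) = (9 - 1)/10 = 0.800000.
Step 4: Exact two-sided p-value (enumerate n! = 120 permutations of y under H0): p = 0.083333.
Step 5: alpha = 0.1. reject H0.

tau_b = 0.8000 (C=9, D=1), p = 0.083333, reject H0.


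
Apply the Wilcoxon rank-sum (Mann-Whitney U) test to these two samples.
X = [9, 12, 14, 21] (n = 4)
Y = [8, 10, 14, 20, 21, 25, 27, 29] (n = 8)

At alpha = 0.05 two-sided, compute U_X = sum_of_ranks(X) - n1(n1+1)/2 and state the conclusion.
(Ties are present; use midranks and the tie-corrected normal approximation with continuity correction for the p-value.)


Step 1: Combine and sort all 12 observations; assign midranks.
sorted (value, group): (8,Y), (9,X), (10,Y), (12,X), (14,X), (14,Y), (20,Y), (21,X), (21,Y), (25,Y), (27,Y), (29,Y)
ranks: 8->1, 9->2, 10->3, 12->4, 14->5.5, 14->5.5, 20->7, 21->8.5, 21->8.5, 25->10, 27->11, 29->12
Step 2: Rank sum for X: R1 = 2 + 4 + 5.5 + 8.5 = 20.
Step 3: U_X = R1 - n1(n1+1)/2 = 20 - 4*5/2 = 20 - 10 = 10.
       U_Y = n1*n2 - U_X = 32 - 10 = 22.
Step 4: Ties are present, so use the tie-corrected normal approximation (with continuity correction) for the p-value.
Step 5: p-value = 0.348547; compare to alpha = 0.05. fail to reject H0.

U_X = 10, p = 0.348547, fail to reject H0 at alpha = 0.05.


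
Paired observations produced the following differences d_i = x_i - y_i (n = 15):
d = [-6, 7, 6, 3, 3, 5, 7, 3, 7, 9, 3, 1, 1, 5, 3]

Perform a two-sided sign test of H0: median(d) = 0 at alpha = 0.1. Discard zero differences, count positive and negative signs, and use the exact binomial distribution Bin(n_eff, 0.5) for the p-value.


Step 1: Discard zero differences. Original n = 15; n_eff = number of nonzero differences = 15.
Nonzero differences (with sign): -6, +7, +6, +3, +3, +5, +7, +3, +7, +9, +3, +1, +1, +5, +3
Step 2: Count signs: positive = 14, negative = 1.
Step 3: Under H0: P(positive) = 0.5, so the number of positives S ~ Bin(15, 0.5).
Step 4: Two-sided exact p-value = sum of Bin(15,0.5) probabilities at or below the observed probability = 0.000977.
Step 5: alpha = 0.1. reject H0.

n_eff = 15, pos = 14, neg = 1, p = 0.000977, reject H0.


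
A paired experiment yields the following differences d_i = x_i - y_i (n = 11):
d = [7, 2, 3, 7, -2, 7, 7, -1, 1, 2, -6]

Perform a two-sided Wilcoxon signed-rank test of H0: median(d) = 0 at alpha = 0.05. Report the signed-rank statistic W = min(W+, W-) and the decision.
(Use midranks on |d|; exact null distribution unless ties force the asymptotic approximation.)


Step 1: Drop any zero differences (none here) and take |d_i|.
|d| = [7, 2, 3, 7, 2, 7, 7, 1, 1, 2, 6]
Step 2: Midrank |d_i| (ties get averaged ranks).
ranks: |7|->9.5, |2|->4, |3|->6, |7|->9.5, |2|->4, |7|->9.5, |7|->9.5, |1|->1.5, |1|->1.5, |2|->4, |6|->7
Step 3: Attach original signs; sum ranks with positive sign and with negative sign.
W+ = 9.5 + 4 + 6 + 9.5 + 9.5 + 9.5 + 1.5 + 4 = 53.5
W- = 4 + 1.5 + 7 = 12.5
(Check: W+ + W- = 66 should equal n(n+1)/2 = 66.)
Step 4: Test statistic W = min(W+, W-) = 12.5.
Step 5: Ties in |d|, so use the tie-corrected normal approximation.
        E[W] = n(n+1)/4 = 11*12/4 = 33.
        Tie groups: |d|=1 (t=2), |d|=2 (t=3), |d|=7 (t=4); sum(t^3 - t) = 90.
        Var[W] = n(n+1)(2n+1)/24 - sum(t^3-t)/48 = 3036/24 - 90/48 = 124.625.
        z = (W - E[W]) / sqrt(Var[W]) = (12.5 - 33) / 11.1636 = -1.8363.
        Two-sided p = 2*Phi(z) = 0.066309.
Step 6: alpha = 0.05. fail to reject H0.

W+ = 53.5, W- = 12.5, W = min = 12.5, p = 0.066309, fail to reject H0.


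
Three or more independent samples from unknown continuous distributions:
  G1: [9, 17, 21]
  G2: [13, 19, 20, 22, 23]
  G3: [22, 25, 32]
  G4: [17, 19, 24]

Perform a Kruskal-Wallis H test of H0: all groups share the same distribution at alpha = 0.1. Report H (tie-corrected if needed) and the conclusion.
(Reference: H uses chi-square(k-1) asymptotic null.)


Step 1: Combine all N = 14 observations and assign midranks.
sorted (value, group, rank): (9,G1,1), (13,G2,2), (17,G1,3.5), (17,G4,3.5), (19,G2,5.5), (19,G4,5.5), (20,G2,7), (21,G1,8), (22,G2,9.5), (22,G3,9.5), (23,G2,11), (24,G4,12), (25,G3,13), (32,G3,14)
Step 2: Sum ranks within each group.
R_1 = 12.5 (n_1 = 3)
R_2 = 35 (n_2 = 5)
R_3 = 36.5 (n_3 = 3)
R_4 = 21 (n_4 = 3)
Step 3: H = 12/(N(N+1)) * sum(R_i^2/n_i) - 3(N+1)
     = 12/(14*15) * (12.5^2/3 + 35^2/5 + 36.5^2/3 + 21^2/3) - 3*15
     = 0.057143 * 888.167 - 45
     = 5.752381.
Step 4: Ties present; correction factor C = 1 - 18/(14^3 - 14) = 0.993407. Corrected H = 5.752381 / 0.993407 = 5.790560.
Step 5: Under H0, H ~ chi^2(3); p-value = 0.122257.
Step 6: alpha = 0.1. fail to reject H0.

H = 5.7906, df = 3, p = 0.122257, fail to reject H0.


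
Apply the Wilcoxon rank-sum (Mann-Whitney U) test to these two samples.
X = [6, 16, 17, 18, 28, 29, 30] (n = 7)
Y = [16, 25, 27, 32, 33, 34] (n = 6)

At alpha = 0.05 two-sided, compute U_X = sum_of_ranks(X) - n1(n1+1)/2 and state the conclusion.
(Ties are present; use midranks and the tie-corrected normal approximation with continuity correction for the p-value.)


Step 1: Combine and sort all 13 observations; assign midranks.
sorted (value, group): (6,X), (16,X), (16,Y), (17,X), (18,X), (25,Y), (27,Y), (28,X), (29,X), (30,X), (32,Y), (33,Y), (34,Y)
ranks: 6->1, 16->2.5, 16->2.5, 17->4, 18->5, 25->6, 27->7, 28->8, 29->9, 30->10, 32->11, 33->12, 34->13
Step 2: Rank sum for X: R1 = 1 + 2.5 + 4 + 5 + 8 + 9 + 10 = 39.5.
Step 3: U_X = R1 - n1(n1+1)/2 = 39.5 - 7*8/2 = 39.5 - 28 = 11.5.
       U_Y = n1*n2 - U_X = 42 - 11.5 = 30.5.
Step 4: Ties are present, so use the tie-corrected normal approximation (with continuity correction) for the p-value.
Step 5: p-value = 0.197926; compare to alpha = 0.05. fail to reject H0.

U_X = 11.5, p = 0.197926, fail to reject H0 at alpha = 0.05.


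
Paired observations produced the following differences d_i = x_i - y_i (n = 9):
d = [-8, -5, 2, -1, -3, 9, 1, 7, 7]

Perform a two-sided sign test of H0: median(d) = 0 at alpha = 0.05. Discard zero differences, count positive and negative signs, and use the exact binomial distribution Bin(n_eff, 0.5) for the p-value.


Step 1: Discard zero differences. Original n = 9; n_eff = number of nonzero differences = 9.
Nonzero differences (with sign): -8, -5, +2, -1, -3, +9, +1, +7, +7
Step 2: Count signs: positive = 5, negative = 4.
Step 3: Under H0: P(positive) = 0.5, so the number of positives S ~ Bin(9, 0.5).
Step 4: Two-sided exact p-value = sum of Bin(9,0.5) probabilities at or below the observed probability = 1.000000.
Step 5: alpha = 0.05. fail to reject H0.

n_eff = 9, pos = 5, neg = 4, p = 1.000000, fail to reject H0.


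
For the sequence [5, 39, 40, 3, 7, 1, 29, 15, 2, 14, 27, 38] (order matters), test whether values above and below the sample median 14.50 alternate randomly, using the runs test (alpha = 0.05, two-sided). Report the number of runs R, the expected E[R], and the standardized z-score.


Step 1: Compute median = 14.50; label A = above, B = below.
Labels in order: BAABBBAABBAA  (n_A = 6, n_B = 6)
Step 2: Count runs R = 6.
Step 3: Under H0 (random ordering), E[R] = 2*n_A*n_B/(n_A+n_B) + 1 = 2*6*6/12 + 1 = 7.0000.
        Var[R] = 2*n_A*n_B*(2*n_A*n_B - n_A - n_B) / ((n_A+n_B)^2 * (n_A+n_B-1)) = 4320/1584 = 2.7273.
        SD[R] = 1.6514.
Step 4: Continuity-corrected z = (R + 0.5 - E[R]) / SD[R] = (6 + 0.5 - 7.0000) / 1.6514 = -0.3028.
Step 5: Two-sided p-value via normal approximation = 2*(1 - Phi(|z|)) = 0.762069.
Step 6: alpha = 0.05. fail to reject H0.

R = 6, z = -0.3028, p = 0.762069, fail to reject H0.


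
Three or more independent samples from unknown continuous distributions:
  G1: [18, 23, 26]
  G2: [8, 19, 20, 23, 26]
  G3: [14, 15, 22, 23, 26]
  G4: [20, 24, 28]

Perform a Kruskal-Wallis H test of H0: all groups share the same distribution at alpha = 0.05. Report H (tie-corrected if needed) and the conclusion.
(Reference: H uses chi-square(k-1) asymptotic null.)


Step 1: Combine all N = 16 observations and assign midranks.
sorted (value, group, rank): (8,G2,1), (14,G3,2), (15,G3,3), (18,G1,4), (19,G2,5), (20,G2,6.5), (20,G4,6.5), (22,G3,8), (23,G1,10), (23,G2,10), (23,G3,10), (24,G4,12), (26,G1,14), (26,G2,14), (26,G3,14), (28,G4,16)
Step 2: Sum ranks within each group.
R_1 = 28 (n_1 = 3)
R_2 = 36.5 (n_2 = 5)
R_3 = 37 (n_3 = 5)
R_4 = 34.5 (n_4 = 3)
Step 3: H = 12/(N(N+1)) * sum(R_i^2/n_i) - 3(N+1)
     = 12/(16*17) * (28^2/3 + 36.5^2/5 + 37^2/5 + 34.5^2/3) - 3*17
     = 0.044118 * 1198.33 - 51
     = 1.867647.
Step 4: Ties present; correction factor C = 1 - 54/(16^3 - 16) = 0.986765. Corrected H = 1.867647 / 0.986765 = 1.892697.
Step 5: Under H0, H ~ chi^2(3); p-value = 0.594974.
Step 6: alpha = 0.05. fail to reject H0.

H = 1.8927, df = 3, p = 0.594974, fail to reject H0.


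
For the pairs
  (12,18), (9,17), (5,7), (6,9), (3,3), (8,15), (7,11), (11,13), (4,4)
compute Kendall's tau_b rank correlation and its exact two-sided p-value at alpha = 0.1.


Step 1: Enumerate the 36 unordered pairs (i,j) with i<j and classify each by sign(x_j-x_i) * sign(y_j-y_i).
  (1,2):dx=-3,dy=-1->C; (1,3):dx=-7,dy=-11->C; (1,4):dx=-6,dy=-9->C; (1,5):dx=-9,dy=-15->C
  (1,6):dx=-4,dy=-3->C; (1,7):dx=-5,dy=-7->C; (1,8):dx=-1,dy=-5->C; (1,9):dx=-8,dy=-14->C
  (2,3):dx=-4,dy=-10->C; (2,4):dx=-3,dy=-8->C; (2,5):dx=-6,dy=-14->C; (2,6):dx=-1,dy=-2->C
  (2,7):dx=-2,dy=-6->C; (2,8):dx=+2,dy=-4->D; (2,9):dx=-5,dy=-13->C; (3,4):dx=+1,dy=+2->C
  (3,5):dx=-2,dy=-4->C; (3,6):dx=+3,dy=+8->C; (3,7):dx=+2,dy=+4->C; (3,8):dx=+6,dy=+6->C
  (3,9):dx=-1,dy=-3->C; (4,5):dx=-3,dy=-6->C; (4,6):dx=+2,dy=+6->C; (4,7):dx=+1,dy=+2->C
  (4,8):dx=+5,dy=+4->C; (4,9):dx=-2,dy=-5->C; (5,6):dx=+5,dy=+12->C; (5,7):dx=+4,dy=+8->C
  (5,8):dx=+8,dy=+10->C; (5,9):dx=+1,dy=+1->C; (6,7):dx=-1,dy=-4->C; (6,8):dx=+3,dy=-2->D
  (6,9):dx=-4,dy=-11->C; (7,8):dx=+4,dy=+2->C; (7,9):dx=-3,dy=-7->C; (8,9):dx=-7,dy=-9->C
Step 2: C = 34, D = 2, total pairs = 36.
Step 3: tau = (C - D)/(n(n-1)/2) = (34 - 2)/36 = 0.888889.
Step 4: Exact two-sided p-value (enumerate n! = 362880 permutations of y under H0): p = 0.000243.
Step 5: alpha = 0.1. reject H0.

tau_b = 0.8889 (C=34, D=2), p = 0.000243, reject H0.


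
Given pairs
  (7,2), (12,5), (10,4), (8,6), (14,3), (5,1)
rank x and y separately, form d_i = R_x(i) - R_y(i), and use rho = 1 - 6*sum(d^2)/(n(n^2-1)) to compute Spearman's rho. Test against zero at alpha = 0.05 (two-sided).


Step 1: Rank x and y separately (midranks; no ties here).
rank(x): 7->2, 12->5, 10->4, 8->3, 14->6, 5->1
rank(y): 2->2, 5->5, 4->4, 6->6, 3->3, 1->1
Step 2: d_i = R_x(i) - R_y(i); compute d_i^2.
  (2-2)^2=0, (5-5)^2=0, (4-4)^2=0, (3-6)^2=9, (6-3)^2=9, (1-1)^2=0
sum(d^2) = 18.
Step 3: rho = 1 - 6*18 / (6*(6^2 - 1)) = 1 - 108/210 = 0.485714.
Step 4: Under H0, t = rho * sqrt((n-2)/(1-rho^2)) = 1.1113 ~ t(4).
Step 5: Two-sided p-value from the t-distribution with 4 df = 0.328723.
Step 6: alpha = 0.05. fail to reject H0.

rho = 0.4857, p = 0.328723, fail to reject H0 at alpha = 0.05.


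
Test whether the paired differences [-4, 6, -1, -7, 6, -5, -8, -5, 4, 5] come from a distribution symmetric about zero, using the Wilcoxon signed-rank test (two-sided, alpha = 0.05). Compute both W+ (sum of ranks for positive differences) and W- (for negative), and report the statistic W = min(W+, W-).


Step 1: Drop any zero differences (none here) and take |d_i|.
|d| = [4, 6, 1, 7, 6, 5, 8, 5, 4, 5]
Step 2: Midrank |d_i| (ties get averaged ranks).
ranks: |4|->2.5, |6|->7.5, |1|->1, |7|->9, |6|->7.5, |5|->5, |8|->10, |5|->5, |4|->2.5, |5|->5
Step 3: Attach original signs; sum ranks with positive sign and with negative sign.
W+ = 7.5 + 7.5 + 2.5 + 5 = 22.5
W- = 2.5 + 1 + 9 + 5 + 10 + 5 = 32.5
(Check: W+ + W- = 55 should equal n(n+1)/2 = 55.)
Step 4: Test statistic W = min(W+, W-) = 22.5.
Step 5: Ties in |d|, so use the tie-corrected normal approximation.
        E[W] = n(n+1)/4 = 10*11/4 = 27.5.
        Tie groups: |d|=4 (t=2), |d|=5 (t=3), |d|=6 (t=2); sum(t^3 - t) = 36.
        Var[W] = n(n+1)(2n+1)/24 - sum(t^3-t)/48 = 2310/24 - 36/48 = 95.5.
        z = (W - E[W]) / sqrt(Var[W]) = (22.5 - 27.5) / 9.7724 = -0.5116.
        Two-sided p = 2*Phi(z) = 0.608900.
Step 6: alpha = 0.05. fail to reject H0.

W+ = 22.5, W- = 32.5, W = min = 22.5, p = 0.608900, fail to reject H0.


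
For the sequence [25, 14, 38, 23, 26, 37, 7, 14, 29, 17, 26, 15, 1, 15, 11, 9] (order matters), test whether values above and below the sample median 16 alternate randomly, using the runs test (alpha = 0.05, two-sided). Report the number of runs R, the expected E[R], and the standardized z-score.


Step 1: Compute median = 16; label A = above, B = below.
Labels in order: ABAAAABBAAABBBBB  (n_A = 8, n_B = 8)
Step 2: Count runs R = 6.
Step 3: Under H0 (random ordering), E[R] = 2*n_A*n_B/(n_A+n_B) + 1 = 2*8*8/16 + 1 = 9.0000.
        Var[R] = 2*n_A*n_B*(2*n_A*n_B - n_A - n_B) / ((n_A+n_B)^2 * (n_A+n_B-1)) = 14336/3840 = 3.7333.
        SD[R] = 1.9322.
Step 4: Continuity-corrected z = (R + 0.5 - E[R]) / SD[R] = (6 + 0.5 - 9.0000) / 1.9322 = -1.2939.
Step 5: Two-sided p-value via normal approximation = 2*(1 - Phi(|z|)) = 0.195709.
Step 6: alpha = 0.05. fail to reject H0.

R = 6, z = -1.2939, p = 0.195709, fail to reject H0.
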